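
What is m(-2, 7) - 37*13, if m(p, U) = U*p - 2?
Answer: -497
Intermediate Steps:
m(p, U) = -2 + U*p
m(-2, 7) - 37*13 = (-2 + 7*(-2)) - 37*13 = (-2 - 14) - 481 = -16 - 481 = -497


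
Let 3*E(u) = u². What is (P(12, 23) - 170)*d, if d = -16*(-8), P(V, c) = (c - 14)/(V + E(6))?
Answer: -21712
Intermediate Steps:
E(u) = u²/3
P(V, c) = (-14 + c)/(12 + V) (P(V, c) = (c - 14)/(V + (⅓)*6²) = (-14 + c)/(V + (⅓)*36) = (-14 + c)/(V + 12) = (-14 + c)/(12 + V))
d = 128
(P(12, 23) - 170)*d = ((-14 + 23)/(12 + 12) - 170)*128 = (9/24 - 170)*128 = ((1/24)*9 - 170)*128 = (3/8 - 170)*128 = -1357/8*128 = -21712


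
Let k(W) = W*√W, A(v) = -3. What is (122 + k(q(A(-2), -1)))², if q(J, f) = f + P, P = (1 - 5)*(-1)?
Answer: 14911 + 732*√3 ≈ 16179.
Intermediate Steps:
P = 4 (P = -4*(-1) = 4)
q(J, f) = 4 + f (q(J, f) = f + 4 = 4 + f)
k(W) = W^(3/2)
(122 + k(q(A(-2), -1)))² = (122 + (4 - 1)^(3/2))² = (122 + 3^(3/2))² = (122 + 3*√3)²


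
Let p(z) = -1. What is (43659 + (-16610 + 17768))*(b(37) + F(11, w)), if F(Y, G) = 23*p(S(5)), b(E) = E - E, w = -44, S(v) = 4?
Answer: -1030791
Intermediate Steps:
b(E) = 0
F(Y, G) = -23 (F(Y, G) = 23*(-1) = -23)
(43659 + (-16610 + 17768))*(b(37) + F(11, w)) = (43659 + (-16610 + 17768))*(0 - 23) = (43659 + 1158)*(-23) = 44817*(-23) = -1030791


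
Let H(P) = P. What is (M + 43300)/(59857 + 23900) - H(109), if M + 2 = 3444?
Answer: -9082771/83757 ≈ -108.44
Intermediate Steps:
M = 3442 (M = -2 + 3444 = 3442)
(M + 43300)/(59857 + 23900) - H(109) = (3442 + 43300)/(59857 + 23900) - 1*109 = 46742/83757 - 109 = -9082771/83757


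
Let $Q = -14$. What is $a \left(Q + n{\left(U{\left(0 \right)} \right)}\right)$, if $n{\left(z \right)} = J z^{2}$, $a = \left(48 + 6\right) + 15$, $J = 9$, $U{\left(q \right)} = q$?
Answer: $-966$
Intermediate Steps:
$a = 69$ ($a = 54 + 15 = 69$)
$n{\left(z \right)} = 9 z^{2}$
$a \left(Q + n{\left(U{\left(0 \right)} \right)}\right) = 69 \left(-14 + 9 \cdot 0^{2}\right) = 69 \left(-14 + 9 \cdot 0\right) = 69 \left(-14 + 0\right) = 69 \left(-14\right) = -966$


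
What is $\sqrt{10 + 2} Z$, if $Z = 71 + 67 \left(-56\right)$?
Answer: $- 7362 \sqrt{3} \approx -12751.0$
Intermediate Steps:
$Z = -3681$ ($Z = 71 - 3752 = -3681$)
$\sqrt{10 + 2} Z = \sqrt{10 + 2} \left(-3681\right) = \sqrt{12} \left(-3681\right) = 2 \sqrt{3} \left(-3681\right) = - 7362 \sqrt{3}$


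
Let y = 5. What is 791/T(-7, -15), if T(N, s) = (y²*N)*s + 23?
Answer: 791/2648 ≈ 0.29872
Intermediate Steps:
T(N, s) = 23 + 25*N*s (T(N, s) = (5²*N)*s + 23 = (25*N)*s + 23 = 25*N*s + 23 = 23 + 25*N*s)
791/T(-7, -15) = 791/(23 + 25*(-7)*(-15)) = 791/(23 + 2625) = 791/2648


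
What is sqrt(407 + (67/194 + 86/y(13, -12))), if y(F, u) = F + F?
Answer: sqrt(2611952174)/2522 ≈ 20.265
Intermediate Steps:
y(F, u) = 2*F
sqrt(407 + (67/194 + 86/y(13, -12))) = sqrt(407 + (67/194 + 86/((2*13)))) = sqrt(407 + (67*(1/194) + 86/26)) = sqrt(407 + (67/194 + 86*(1/26))) = sqrt(407 + (67/194 + 43/13)) = sqrt(407 + 9213/2522) = sqrt(1035667/2522) = sqrt(2611952174)/2522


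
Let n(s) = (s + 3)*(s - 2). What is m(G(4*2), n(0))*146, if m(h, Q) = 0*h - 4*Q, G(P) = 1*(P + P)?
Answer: 3504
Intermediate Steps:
G(P) = 2*P (G(P) = 1*(2*P) = 2*P)
n(s) = (-2 + s)*(3 + s) (n(s) = (3 + s)*(-2 + s) = (-2 + s)*(3 + s))
m(h, Q) = -4*Q (m(h, Q) = 0 - 4*Q = -4*Q)
m(G(4*2), n(0))*146 = -4*(-6 + 0 + 0²)*146 = -4*(-6 + 0 + 0)*146 = -4*(-6)*146 = 24*146 = 3504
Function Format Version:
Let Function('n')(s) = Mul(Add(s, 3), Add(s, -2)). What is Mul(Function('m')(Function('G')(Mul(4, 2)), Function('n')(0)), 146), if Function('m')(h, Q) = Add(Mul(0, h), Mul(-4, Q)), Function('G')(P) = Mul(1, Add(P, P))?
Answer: 3504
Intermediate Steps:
Function('G')(P) = Mul(2, P) (Function('G')(P) = Mul(1, Mul(2, P)) = Mul(2, P))
Function('n')(s) = Mul(Add(-2, s), Add(3, s)) (Function('n')(s) = Mul(Add(3, s), Add(-2, s)) = Mul(Add(-2, s), Add(3, s)))
Function('m')(h, Q) = Mul(-4, Q) (Function('m')(h, Q) = Add(0, Mul(-4, Q)) = Mul(-4, Q))
Mul(Function('m')(Function('G')(Mul(4, 2)), Function('n')(0)), 146) = Mul(Mul(-4, Add(-6, 0, Pow(0, 2))), 146) = Mul(Mul(-4, Add(-6, 0, 0)), 146) = Mul(Mul(-4, -6), 146) = Mul(24, 146) = 3504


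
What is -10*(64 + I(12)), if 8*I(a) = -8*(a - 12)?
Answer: -640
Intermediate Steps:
I(a) = 12 - a (I(a) = (-8*(a - 12))/8 = (-8*(-12 + a))/8 = (96 - 8*a)/8 = 12 - a)
-10*(64 + I(12)) = -10*(64 + (12 - 1*12)) = -10*(64 + (12 - 12)) = -10*(64 + 0) = -10*64 = -640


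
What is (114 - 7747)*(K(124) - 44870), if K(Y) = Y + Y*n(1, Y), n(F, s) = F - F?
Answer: 341546218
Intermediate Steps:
n(F, s) = 0
K(Y) = Y (K(Y) = Y + Y*0 = Y + 0 = Y)
(114 - 7747)*(K(124) - 44870) = (114 - 7747)*(124 - 44870) = -7633*(-44746) = 341546218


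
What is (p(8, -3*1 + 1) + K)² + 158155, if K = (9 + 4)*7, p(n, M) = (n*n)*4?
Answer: 278564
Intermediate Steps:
p(n, M) = 4*n² (p(n, M) = n²*4 = 4*n²)
K = 91 (K = 13*7 = 91)
(p(8, -3*1 + 1) + K)² + 158155 = (4*8² + 91)² + 158155 = (4*64 + 91)² + 158155 = (256 + 91)² + 158155 = 347² + 158155 = 120409 + 158155 = 278564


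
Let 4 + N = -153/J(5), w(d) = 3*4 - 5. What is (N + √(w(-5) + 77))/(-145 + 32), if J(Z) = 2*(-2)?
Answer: -137/452 - 2*√21/113 ≈ -0.38420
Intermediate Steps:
w(d) = 7 (w(d) = 12 - 5 = 7)
J(Z) = -4
N = 137/4 (N = -4 - 153/(-4) = -4 - 153*(-¼) = -4 + 153/4 = 137/4 ≈ 34.250)
(N + √(w(-5) + 77))/(-145 + 32) = (137/4 + √(7 + 77))/(-145 + 32) = (137/4 + √84)/(-113) = (137/4 + 2*√21)*(-1/113) = -137/452 - 2*√21/113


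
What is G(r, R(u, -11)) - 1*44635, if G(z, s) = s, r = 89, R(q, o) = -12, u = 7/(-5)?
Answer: -44647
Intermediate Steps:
u = -7/5 (u = 7*(-⅕) = -7/5 ≈ -1.4000)
G(r, R(u, -11)) - 1*44635 = -12 - 1*44635 = -12 - 44635 = -44647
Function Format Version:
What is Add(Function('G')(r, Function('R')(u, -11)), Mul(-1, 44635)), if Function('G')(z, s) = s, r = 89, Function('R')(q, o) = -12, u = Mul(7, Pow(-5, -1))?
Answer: -44647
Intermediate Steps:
u = Rational(-7, 5) (u = Mul(7, Rational(-1, 5)) = Rational(-7, 5) ≈ -1.4000)
Add(Function('G')(r, Function('R')(u, -11)), Mul(-1, 44635)) = Add(-12, Mul(-1, 44635)) = Add(-12, -44635) = -44647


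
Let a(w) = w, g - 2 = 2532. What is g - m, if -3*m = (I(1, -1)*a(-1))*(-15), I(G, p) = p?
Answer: 2529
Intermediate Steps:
g = 2534 (g = 2 + 2532 = 2534)
m = 5 (m = -(-1*(-1))*(-15)/3 = -(-15)/3 = -⅓*(-15) = 5)
g - m = 2534 - 1*5 = 2534 - 5 = 2529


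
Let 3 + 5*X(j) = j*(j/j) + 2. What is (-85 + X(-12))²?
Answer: 191844/25 ≈ 7673.8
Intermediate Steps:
X(j) = -⅕ + j/5 (X(j) = -⅗ + (j*(j/j) + 2)/5 = -⅗ + (j*1 + 2)/5 = -⅗ + (j + 2)/5 = -⅗ + (2 + j)/5 = -⅗ + (⅖ + j/5) = -⅕ + j/5)
(-85 + X(-12))² = (-85 + (-⅕ + (⅕)*(-12)))² = (-85 + (-⅕ - 12/5))² = (-85 - 13/5)² = (-438/5)² = 191844/25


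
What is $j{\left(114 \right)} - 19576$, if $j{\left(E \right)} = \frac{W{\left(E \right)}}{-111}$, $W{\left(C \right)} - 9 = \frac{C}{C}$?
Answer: $- \frac{2172946}{111} \approx -19576.0$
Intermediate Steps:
$W{\left(C \right)} = 10$ ($W{\left(C \right)} = 9 + \frac{C}{C} = 9 + 1 = 10$)
$j{\left(E \right)} = - \frac{10}{111}$ ($j{\left(E \right)} = \frac{10}{-111} = 10 \left(- \frac{1}{111}\right) = - \frac{10}{111}$)
$j{\left(114 \right)} - 19576 = - \frac{10}{111} - 19576 = - \frac{2172946}{111}$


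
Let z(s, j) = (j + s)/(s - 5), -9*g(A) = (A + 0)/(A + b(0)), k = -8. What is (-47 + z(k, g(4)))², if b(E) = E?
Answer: 29441476/13689 ≈ 2150.7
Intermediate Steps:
g(A) = -⅑ (g(A) = -(A + 0)/(9*(A + 0)) = -A/(9*A) = -⅑*1 = -⅑)
z(s, j) = (j + s)/(-5 + s)
(-47 + z(k, g(4)))² = (-47 + (-⅑ - 8)/(-5 - 8))² = (-47 - 73/9/(-13))² = (-47 - 1/13*(-73/9))² = (-47 + 73/117)² = (-5426/117)² = 29441476/13689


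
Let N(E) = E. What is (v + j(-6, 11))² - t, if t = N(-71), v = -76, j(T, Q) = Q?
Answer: 4296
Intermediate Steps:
t = -71
(v + j(-6, 11))² - t = (-76 + 11)² - 1*(-71) = (-65)² + 71 = 4225 + 71 = 4296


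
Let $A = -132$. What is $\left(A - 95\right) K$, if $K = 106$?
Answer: $-24062$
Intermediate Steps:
$\left(A - 95\right) K = \left(-132 - 95\right) 106 = \left(-227\right) 106 = -24062$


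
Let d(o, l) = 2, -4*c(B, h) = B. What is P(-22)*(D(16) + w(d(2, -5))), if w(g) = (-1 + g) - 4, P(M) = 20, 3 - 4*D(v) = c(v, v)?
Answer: -25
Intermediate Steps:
c(B, h) = -B/4
D(v) = ¾ + v/16 (D(v) = ¾ - (-1)*v/16 = ¾ + v/16)
w(g) = -5 + g
P(-22)*(D(16) + w(d(2, -5))) = 20*((¾ + (1/16)*16) + (-5 + 2)) = 20*((¾ + 1) - 3) = 20*(7/4 - 3) = 20*(-5/4) = -25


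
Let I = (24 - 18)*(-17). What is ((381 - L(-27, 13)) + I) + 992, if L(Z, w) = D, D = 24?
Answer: 1247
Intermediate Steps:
L(Z, w) = 24
I = -102 (I = 6*(-17) = -102)
((381 - L(-27, 13)) + I) + 992 = ((381 - 1*24) - 102) + 992 = ((381 - 24) - 102) + 992 = (357 - 102) + 992 = 255 + 992 = 1247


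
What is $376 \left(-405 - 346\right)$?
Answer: $-282376$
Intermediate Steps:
$376 \left(-405 - 346\right) = 376 \left(-751\right) = -282376$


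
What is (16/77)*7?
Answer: 16/11 ≈ 1.4545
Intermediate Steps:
(16/77)*7 = 16/11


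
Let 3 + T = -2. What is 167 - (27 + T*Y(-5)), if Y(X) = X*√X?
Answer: 140 - 25*I*√5 ≈ 140.0 - 55.902*I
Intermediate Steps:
T = -5 (T = -3 - 2 = -5)
Y(X) = X^(3/2)
167 - (27 + T*Y(-5)) = 167 - (27 - (-25)*I*√5) = 167 - (27 + 25*I*√5) = 167 + (-27 - 25*I*√5) = 140 - 25*I*√5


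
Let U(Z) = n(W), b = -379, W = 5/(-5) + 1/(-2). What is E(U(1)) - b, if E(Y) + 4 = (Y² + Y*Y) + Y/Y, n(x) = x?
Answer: 761/2 ≈ 380.50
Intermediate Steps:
W = -3/2 (W = 5*(-⅕) + 1*(-½) = -1 - ½ = -3/2 ≈ -1.5000)
U(Z) = -3/2
E(Y) = -3 + 2*Y² (E(Y) = -4 + ((Y² + Y*Y) + Y/Y) = -4 + ((Y² + Y²) + 1) = -4 + (2*Y² + 1) = -4 + (1 + 2*Y²) = -3 + 2*Y²)
E(U(1)) - b = (-3 + 2*(-3/2)²) - 1*(-379) = (-3 + 2*(9/4)) + 379 = (-3 + 9/2) + 379 = 3/2 + 379 = 761/2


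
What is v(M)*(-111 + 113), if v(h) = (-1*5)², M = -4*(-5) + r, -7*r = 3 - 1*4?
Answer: 50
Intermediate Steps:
r = ⅐ (r = -(3 - 1*4)/7 = -(3 - 4)/7 = -⅐*(-1) = ⅐ ≈ 0.14286)
M = 141/7 (M = -4*(-5) + ⅐ = 20 + ⅐ = 141/7 ≈ 20.143)
v(h) = 25 (v(h) = (-5)² = 25)
v(M)*(-111 + 113) = 25*(-111 + 113) = 25*2 = 50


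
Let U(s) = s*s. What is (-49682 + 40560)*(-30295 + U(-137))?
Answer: 105140172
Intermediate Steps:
U(s) = s²
(-49682 + 40560)*(-30295 + U(-137)) = (-49682 + 40560)*(-30295 + (-137)²) = -9122*(-30295 + 18769) = -9122*(-11526) = 105140172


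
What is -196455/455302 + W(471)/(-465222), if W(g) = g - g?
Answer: -196455/455302 ≈ -0.43148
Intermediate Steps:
W(g) = 0
-196455/455302 + W(471)/(-465222) = -196455/455302 + 0/(-465222) = -196455*1/455302 + 0*(-1/465222) = -196455/455302 + 0 = -196455/455302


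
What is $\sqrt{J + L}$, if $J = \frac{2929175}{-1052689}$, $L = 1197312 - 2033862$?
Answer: $\frac{5 i \sqrt{37081176862598165}}{1052689} \approx 914.63 i$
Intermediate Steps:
$L = -836550$ ($L = 1197312 - 2033862 = -836550$)
$J = - \frac{2929175}{1052689}$ ($J = 2929175 \left(- \frac{1}{1052689}\right) = - \frac{2929175}{1052689} \approx -2.7826$)
$\sqrt{J + L} = \sqrt{- \frac{2929175}{1052689} - 836550} = \sqrt{- \frac{880629912125}{1052689}} = \frac{5 i \sqrt{37081176862598165}}{1052689}$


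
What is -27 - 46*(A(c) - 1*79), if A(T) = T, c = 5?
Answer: 3377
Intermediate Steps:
-27 - 46*(A(c) - 1*79) = -27 - 46*(5 - 1*79) = -27 - 46*(5 - 79) = -27 - 46*(-74) = -27 + 3404 = 3377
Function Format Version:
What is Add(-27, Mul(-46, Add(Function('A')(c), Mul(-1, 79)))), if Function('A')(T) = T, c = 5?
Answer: 3377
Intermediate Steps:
Add(-27, Mul(-46, Add(Function('A')(c), Mul(-1, 79)))) = Add(-27, Mul(-46, Add(5, Mul(-1, 79)))) = Add(-27, Mul(-46, Add(5, -79))) = Add(-27, Mul(-46, -74)) = Add(-27, 3404) = 3377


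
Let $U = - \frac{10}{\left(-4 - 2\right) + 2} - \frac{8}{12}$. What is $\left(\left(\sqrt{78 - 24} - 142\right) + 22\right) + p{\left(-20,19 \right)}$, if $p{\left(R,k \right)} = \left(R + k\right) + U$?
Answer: $- \frac{715}{6} + 3 \sqrt{6} \approx -111.82$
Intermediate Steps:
$U = \frac{11}{6}$ ($U = - \frac{10}{-6 + 2} - \frac{2}{3} = - \frac{10}{-4} - \frac{2}{3} = \left(-10\right) \left(- \frac{1}{4}\right) - \frac{2}{3} = \frac{5}{2} - \frac{2}{3} = \frac{11}{6} \approx 1.8333$)
$p{\left(R,k \right)} = \frac{11}{6} + R + k$ ($p{\left(R,k \right)} = \left(R + k\right) + \frac{11}{6} = \frac{11}{6} + R + k$)
$\left(\left(\sqrt{78 - 24} - 142\right) + 22\right) + p{\left(-20,19 \right)} = \left(\left(\sqrt{78 - 24} - 142\right) + 22\right) + \left(\frac{11}{6} - 20 + 19\right) = \left(\left(\sqrt{54} - 142\right) + 22\right) + \frac{5}{6} = \left(\left(3 \sqrt{6} - 142\right) + 22\right) + \frac{5}{6} = \left(\left(-142 + 3 \sqrt{6}\right) + 22\right) + \frac{5}{6} = \left(-120 + 3 \sqrt{6}\right) + \frac{5}{6} = - \frac{715}{6} + 3 \sqrt{6}$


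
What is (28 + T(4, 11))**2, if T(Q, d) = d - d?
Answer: 784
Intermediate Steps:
T(Q, d) = 0
(28 + T(4, 11))**2 = (28 + 0)**2 = 28**2 = 784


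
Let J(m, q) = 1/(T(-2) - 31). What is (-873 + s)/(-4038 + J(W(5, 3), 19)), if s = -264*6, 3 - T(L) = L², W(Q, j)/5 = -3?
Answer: 78624/129217 ≈ 0.60847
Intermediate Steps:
W(Q, j) = -15 (W(Q, j) = 5*(-3) = -15)
T(L) = 3 - L²
s = -1584
J(m, q) = -1/32 (J(m, q) = 1/((3 - 1*(-2)²) - 31) = 1/((3 - 1*4) - 31) = 1/((3 - 4) - 31) = 1/(-1 - 31) = 1/(-32) = -1/32)
(-873 + s)/(-4038 + J(W(5, 3), 19)) = (-873 - 1584)/(-4038 - 1/32) = -2457/(-129217/32) = -2457*(-32/129217) = 78624/129217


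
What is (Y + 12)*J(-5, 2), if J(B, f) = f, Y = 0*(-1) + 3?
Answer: 30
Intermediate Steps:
Y = 3 (Y = 0 + 3 = 3)
(Y + 12)*J(-5, 2) = (3 + 12)*2 = 15*2 = 30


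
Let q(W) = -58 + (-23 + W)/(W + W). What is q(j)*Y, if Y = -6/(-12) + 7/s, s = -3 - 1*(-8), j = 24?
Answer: -52877/480 ≈ -110.16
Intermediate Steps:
s = 5 (s = -3 + 8 = 5)
Y = 19/10 (Y = -6/(-12) + 7/5 = -6*(-1/12) + 7*(⅕) = ½ + 7/5 = 19/10 ≈ 1.9000)
q(W) = -58 + (-23 + W)/(2*W) (q(W) = -58 + (-23 + W)/((2*W)) = -58 + (-23 + W)*(1/(2*W)) = -58 + (-23 + W)/(2*W))
q(j)*Y = ((23/2)*(-1 - 5*24)/24)*(19/10) = ((23/2)*(1/24)*(-1 - 120))*(19/10) = ((23/2)*(1/24)*(-121))*(19/10) = -2783/48*19/10 = -52877/480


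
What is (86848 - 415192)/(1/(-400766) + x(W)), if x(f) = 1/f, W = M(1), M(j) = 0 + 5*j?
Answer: -219315185840/133587 ≈ -1.6417e+6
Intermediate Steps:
M(j) = 5*j
W = 5 (W = 5*1 = 5)
(86848 - 415192)/(1/(-400766) + x(W)) = (86848 - 415192)/(1/(-400766) + 1/5) = -328344/(-1/400766 + 1/5) = -328344/400761/2003830 = -328344*2003830/400761 = -219315185840/133587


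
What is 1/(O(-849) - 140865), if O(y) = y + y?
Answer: -1/142563 ≈ -7.0144e-6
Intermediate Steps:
O(y) = 2*y
1/(O(-849) - 140865) = 1/(2*(-849) - 140865) = 1/(-1698 - 140865) = 1/(-142563) = -1/142563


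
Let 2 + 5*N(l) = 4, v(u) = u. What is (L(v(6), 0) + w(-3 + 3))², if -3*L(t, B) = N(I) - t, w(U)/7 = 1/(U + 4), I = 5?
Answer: 47089/3600 ≈ 13.080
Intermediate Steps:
N(l) = ⅖ (N(l) = -⅖ + (⅕)*4 = -⅖ + ⅘ = ⅖)
w(U) = 7/(4 + U) (w(U) = 7/(U + 4) = 7/(4 + U))
L(t, B) = -2/15 + t/3 (L(t, B) = -(⅖ - t)/3 = -2/15 + t/3)
(L(v(6), 0) + w(-3 + 3))² = ((-2/15 + (⅓)*6) + 7/(4 + (-3 + 3)))² = ((-2/15 + 2) + 7/(4 + 0))² = (28/15 + 7/4)² = (217/60)² = 47089/3600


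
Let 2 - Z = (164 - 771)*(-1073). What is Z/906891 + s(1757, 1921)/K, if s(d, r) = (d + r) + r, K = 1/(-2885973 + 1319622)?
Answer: -2651144463192056/302297 ≈ -8.7700e+9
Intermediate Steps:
Z = -651309 (Z = 2 - (164 - 771)*(-1073) = 2 - (-607)*(-1073) = 2 - 1*651311 = 2 - 651311 = -651309)
K = -1/1566351 (K = 1/(-1566351) = -1/1566351 ≈ -6.3843e-7)
s(d, r) = d + 2*r
Z/906891 + s(1757, 1921)/K = -651309/906891 + (1757 + 2*1921)/(-1/1566351) = -651309*1/906891 + (1757 + 3842)*(-1566351) = -217103/302297 + 5599*(-1566351) = -217103/302297 - 8769999249 = -2651144463192056/302297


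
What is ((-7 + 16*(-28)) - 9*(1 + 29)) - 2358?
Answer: -3083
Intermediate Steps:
((-7 + 16*(-28)) - 9*(1 + 29)) - 2358 = ((-7 - 448) - 9*30) - 2358 = (-455 - 270) - 2358 = -725 - 2358 = -3083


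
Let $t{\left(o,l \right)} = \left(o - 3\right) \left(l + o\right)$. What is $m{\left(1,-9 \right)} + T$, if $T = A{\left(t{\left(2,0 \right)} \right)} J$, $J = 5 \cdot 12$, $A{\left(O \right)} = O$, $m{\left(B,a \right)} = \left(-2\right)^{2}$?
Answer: $-116$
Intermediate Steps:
$m{\left(B,a \right)} = 4$
$t{\left(o,l \right)} = \left(-3 + o\right) \left(l + o\right)$
$J = 60$
$T = -120$ ($T = \left(2^{2} - 0 - 6 + 0 \cdot 2\right) 60 = \left(4 + 0 - 6 + 0\right) 60 = \left(-2\right) 60 = -120$)
$m{\left(1,-9 \right)} + T = 4 - 120 = -116$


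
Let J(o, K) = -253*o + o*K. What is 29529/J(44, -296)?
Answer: -3281/2684 ≈ -1.2224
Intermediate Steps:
J(o, K) = -253*o + K*o
29529/J(44, -296) = 29529/((44*(-253 - 296))) = 29529/((44*(-549))) = 29529/(-24156) = 29529*(-1/24156) = -3281/2684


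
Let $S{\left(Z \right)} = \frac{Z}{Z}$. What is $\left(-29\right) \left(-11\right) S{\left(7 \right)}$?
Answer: $319$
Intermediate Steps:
$S{\left(Z \right)} = 1$
$\left(-29\right) \left(-11\right) S{\left(7 \right)} = \left(-29\right) \left(-11\right) 1 = 319 \cdot 1 = 319$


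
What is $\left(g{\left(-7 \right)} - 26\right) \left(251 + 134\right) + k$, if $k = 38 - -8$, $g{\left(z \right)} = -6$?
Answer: $-12274$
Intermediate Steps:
$k = 46$ ($k = 38 + 8 = 46$)
$\left(g{\left(-7 \right)} - 26\right) \left(251 + 134\right) + k = \left(-6 - 26\right) \left(251 + 134\right) + 46 = \left(-32\right) 385 + 46 = -12320 + 46 = -12274$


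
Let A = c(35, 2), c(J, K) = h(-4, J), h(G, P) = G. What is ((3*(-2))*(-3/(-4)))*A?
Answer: 18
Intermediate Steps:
c(J, K) = -4
A = -4
((3*(-2))*(-3/(-4)))*A = ((3*(-2))*(-3/(-4)))*(-4) = -(-18)*(-1)/4*(-4) = -6*¾*(-4) = -9/2*(-4) = 18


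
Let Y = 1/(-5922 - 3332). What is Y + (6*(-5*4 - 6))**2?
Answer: 225205343/9254 ≈ 24336.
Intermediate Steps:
Y = -1/9254 (Y = 1/(-9254) = -1/9254 ≈ -0.00010806)
Y + (6*(-5*4 - 6))**2 = -1/9254 + (6*(-5*4 - 6))**2 = -1/9254 + (6*(-20 - 6))**2 = -1/9254 + (6*(-26))**2 = -1/9254 + (-156)**2 = -1/9254 + 24336 = 225205343/9254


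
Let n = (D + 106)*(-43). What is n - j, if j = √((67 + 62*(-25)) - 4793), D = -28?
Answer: -3354 - 2*I*√1569 ≈ -3354.0 - 79.221*I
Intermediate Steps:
j = 2*I*√1569 (j = √((67 - 1550) - 4793) = √(-1483 - 4793) = √(-6276) = 2*I*√1569 ≈ 79.221*I)
n = -3354 (n = (-28 + 106)*(-43) = 78*(-43) = -3354)
n - j = -3354 - 2*I*√1569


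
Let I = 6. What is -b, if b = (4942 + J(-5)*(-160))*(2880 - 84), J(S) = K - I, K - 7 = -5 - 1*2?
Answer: -16501992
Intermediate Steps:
K = 0 (K = 7 + (-5 - 1*2) = 7 + (-5 - 2) = 7 - 7 = 0)
J(S) = -6 (J(S) = 0 - 1*6 = 0 - 6 = -6)
b = 16501992 (b = (4942 - 6*(-160))*(2880 - 84) = (4942 + 960)*2796 = 5902*2796 = 16501992)
-b = -1*16501992 = -16501992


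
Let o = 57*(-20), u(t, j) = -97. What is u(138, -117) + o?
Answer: -1237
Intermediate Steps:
o = -1140
u(138, -117) + o = -97 - 1140 = -1237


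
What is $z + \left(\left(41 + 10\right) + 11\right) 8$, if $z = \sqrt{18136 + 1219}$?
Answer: $496 + 7 \sqrt{395} \approx 635.12$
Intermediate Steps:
$z = 7 \sqrt{395}$ ($z = \sqrt{19355} = 7 \sqrt{395} \approx 139.12$)
$z + \left(\left(41 + 10\right) + 11\right) 8 = 7 \sqrt{395} + \left(\left(41 + 10\right) + 11\right) 8 = 7 \sqrt{395} + \left(51 + 11\right) 8 = 7 \sqrt{395} + 62 \cdot 8 = 7 \sqrt{395} + 496 = 496 + 7 \sqrt{395}$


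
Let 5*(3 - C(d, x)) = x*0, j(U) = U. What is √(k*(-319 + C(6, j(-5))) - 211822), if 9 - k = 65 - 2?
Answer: I*√194758 ≈ 441.31*I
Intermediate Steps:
k = -54 (k = 9 - (65 - 2) = 9 - 1*63 = 9 - 63 = -54)
C(d, x) = 3 (C(d, x) = 3 - x*0/5 = 3 - ⅕*0 = 3 + 0 = 3)
√(k*(-319 + C(6, j(-5))) - 211822) = √(-54*(-319 + 3) - 211822) = √(-54*(-316) - 211822) = √(17064 - 211822) = √(-194758) = I*√194758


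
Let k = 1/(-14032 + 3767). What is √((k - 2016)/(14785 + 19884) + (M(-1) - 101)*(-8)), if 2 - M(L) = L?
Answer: √99285170701211224715/355877285 ≈ 27.999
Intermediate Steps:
M(L) = 2 - L
k = -1/10265 (k = 1/(-10265) = -1/10265 ≈ -9.7418e-5)
√((k - 2016)/(14785 + 19884) + (M(-1) - 101)*(-8)) = √((-1/10265 - 2016)/(14785 + 19884) + ((2 - 1*(-1)) - 101)*(-8)) = √(-20694241/10265/34669 + ((2 + 1) - 101)*(-8)) = √(-20694241/10265*1/34669 + (3 - 101)*(-8)) = √(-20694241/355877285 - 98*(-8)) = √(-20694241/355877285 + 784) = √(278987097199/355877285) = √99285170701211224715/355877285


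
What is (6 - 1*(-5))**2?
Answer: 121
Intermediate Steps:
(6 - 1*(-5))**2 = (6 + 5)**2 = 11**2 = 121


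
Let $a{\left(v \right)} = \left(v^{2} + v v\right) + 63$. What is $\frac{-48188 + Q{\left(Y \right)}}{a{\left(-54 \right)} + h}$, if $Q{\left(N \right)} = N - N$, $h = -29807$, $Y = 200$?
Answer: $\frac{1721}{854} \approx 2.0152$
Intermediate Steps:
$Q{\left(N \right)} = 0$
$a{\left(v \right)} = 63 + 2 v^{2}$ ($a{\left(v \right)} = \left(v^{2} + v^{2}\right) + 63 = 2 v^{2} + 63 = 63 + 2 v^{2}$)
$\frac{-48188 + Q{\left(Y \right)}}{a{\left(-54 \right)} + h} = \frac{-48188 + 0}{\left(63 + 2 \left(-54\right)^{2}\right) - 29807} = - \frac{48188}{\left(63 + 2 \cdot 2916\right) - 29807} = - \frac{48188}{\left(63 + 5832\right) - 29807} = - \frac{48188}{5895 - 29807} = - \frac{48188}{-23912} = \left(-48188\right) \left(- \frac{1}{23912}\right) = \frac{1721}{854}$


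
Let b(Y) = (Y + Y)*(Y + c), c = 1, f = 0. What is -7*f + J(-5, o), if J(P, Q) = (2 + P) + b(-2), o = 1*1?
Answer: 1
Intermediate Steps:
o = 1
b(Y) = 2*Y*(1 + Y) (b(Y) = (Y + Y)*(Y + 1) = (2*Y)*(1 + Y) = 2*Y*(1 + Y))
J(P, Q) = 6 + P (J(P, Q) = (2 + P) + 2*(-2)*(1 - 2) = (2 + P) + 2*(-2)*(-1) = (2 + P) + 4 = 6 + P)
-7*f + J(-5, o) = -7*0 + (6 - 5) = 0 + 1 = 1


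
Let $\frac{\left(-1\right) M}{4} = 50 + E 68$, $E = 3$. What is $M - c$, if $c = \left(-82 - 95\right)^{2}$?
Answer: $-32345$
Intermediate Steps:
$c = 31329$ ($c = \left(-177\right)^{2} = 31329$)
$M = -1016$ ($M = - 4 \left(50 + 3 \cdot 68\right) = - 4 \left(50 + 204\right) = \left(-4\right) 254 = -1016$)
$M - c = -1016 - 31329 = -32345$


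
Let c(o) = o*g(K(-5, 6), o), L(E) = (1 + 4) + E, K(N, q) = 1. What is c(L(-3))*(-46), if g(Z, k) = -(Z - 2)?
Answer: -92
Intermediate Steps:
L(E) = 5 + E
g(Z, k) = 2 - Z (g(Z, k) = -(-2 + Z) = 2 - Z)
c(o) = o (c(o) = o*(2 - 1*1) = o*(2 - 1) = o*1 = o)
c(L(-3))*(-46) = (5 - 3)*(-46) = 2*(-46) = -92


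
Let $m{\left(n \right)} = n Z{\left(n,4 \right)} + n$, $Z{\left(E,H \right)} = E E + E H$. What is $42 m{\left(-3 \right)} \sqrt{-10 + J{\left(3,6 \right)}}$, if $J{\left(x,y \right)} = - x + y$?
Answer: $252 i \sqrt{7} \approx 666.73 i$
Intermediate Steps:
$J{\left(x,y \right)} = y - x$
$Z{\left(E,H \right)} = E^{2} + E H$
$m{\left(n \right)} = n + n^{2} \left(4 + n\right)$ ($m{\left(n \right)} = n n \left(n + 4\right) + n = n n \left(4 + n\right) + n = n^{2} \left(4 + n\right) + n = n + n^{2} \left(4 + n\right)$)
$42 m{\left(-3 \right)} \sqrt{-10 + J{\left(3,6 \right)}} = 42 \left(- 3 \left(1 - 3 \left(4 - 3\right)\right)\right) \sqrt{-10 + \left(6 - 3\right)} = 42 \left(- 3 \left(1 - 3\right)\right) \sqrt{-10 + \left(6 - 3\right)} = 42 \left(- 3 \left(1 - 3\right)\right) \sqrt{-10 + 3} = 42 \left(\left(-3\right) \left(-2\right)\right) \sqrt{-7} = 42 \cdot 6 i \sqrt{7} = 252 i \sqrt{7}$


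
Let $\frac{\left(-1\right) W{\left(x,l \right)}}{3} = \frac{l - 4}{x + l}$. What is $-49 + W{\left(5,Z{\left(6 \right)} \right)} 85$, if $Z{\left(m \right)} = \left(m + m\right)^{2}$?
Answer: $- \frac{43001}{149} \approx -288.6$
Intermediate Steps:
$Z{\left(m \right)} = 4 m^{2}$ ($Z{\left(m \right)} = \left(2 m\right)^{2} = 4 m^{2}$)
$W{\left(x,l \right)} = - \frac{3 \left(-4 + l\right)}{l + x}$ ($W{\left(x,l \right)} = - 3 \frac{l - 4}{x + l} = - 3 \frac{-4 + l}{l + x} = - \frac{3 \left(-4 + l\right)}{l + x}$)
$-49 + W{\left(5,Z{\left(6 \right)} \right)} 85 = -49 + \frac{3 \left(4 - 4 \cdot 6^{2}\right)}{4 \cdot 6^{2} + 5} \cdot 85 = -49 + \frac{3 \left(4 - 4 \cdot 36\right)}{4 \cdot 36 + 5} \cdot 85 = -49 + \frac{3 \left(4 - 144\right)}{144 + 5} \cdot 85 = -49 + \frac{3 \left(4 - 144\right)}{149} \cdot 85 = -49 + 3 \cdot \frac{1}{149} \left(-140\right) 85 = -49 - \frac{35700}{149} = - \frac{43001}{149}$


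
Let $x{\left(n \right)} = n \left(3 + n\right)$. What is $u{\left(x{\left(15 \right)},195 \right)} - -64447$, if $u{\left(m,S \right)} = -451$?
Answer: $63996$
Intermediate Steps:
$u{\left(x{\left(15 \right)},195 \right)} - -64447 = -451 - -64447 = -451 + 64447 = 63996$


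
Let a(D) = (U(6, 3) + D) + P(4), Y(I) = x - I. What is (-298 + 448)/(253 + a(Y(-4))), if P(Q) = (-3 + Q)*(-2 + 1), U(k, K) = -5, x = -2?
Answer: 50/83 ≈ 0.60241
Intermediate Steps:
Y(I) = -2 - I
P(Q) = 3 - Q (P(Q) = (-3 + Q)*(-1) = 3 - Q)
a(D) = -6 + D (a(D) = (-5 + D) + (3 - 1*4) = (-5 + D) + (3 - 4) = (-5 + D) - 1 = -6 + D)
(-298 + 448)/(253 + a(Y(-4))) = (-298 + 448)/(253 + (-6 + (-2 - 1*(-4)))) = 150/(253 + (-6 + (-2 + 4))) = 150/(253 + (-6 + 2)) = 150/(253 - 4) = 150/249 = 150*(1/249) = 50/83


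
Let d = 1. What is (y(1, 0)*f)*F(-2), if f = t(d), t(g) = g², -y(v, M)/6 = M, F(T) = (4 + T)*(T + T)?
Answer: 0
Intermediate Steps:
F(T) = 2*T*(4 + T) (F(T) = (4 + T)*(2*T) = 2*T*(4 + T))
y(v, M) = -6*M
f = 1 (f = 1² = 1)
(y(1, 0)*f)*F(-2) = (-6*0*1)*(2*(-2)*(4 - 2)) = (0*1)*(2*(-2)*2) = 0*(-8) = 0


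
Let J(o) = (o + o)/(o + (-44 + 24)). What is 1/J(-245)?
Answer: 53/98 ≈ 0.54082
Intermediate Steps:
J(o) = 2*o/(-20 + o) (J(o) = (2*o)/(o - 20) = (2*o)/(-20 + o) = 2*o/(-20 + o))
1/J(-245) = 1/(2*(-245)/(-20 - 245)) = 1/(2*(-245)/(-265)) = 1/(2*(-245)*(-1/265)) = 1/(98/53) = 53/98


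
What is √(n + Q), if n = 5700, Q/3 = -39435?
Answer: I*√112605 ≈ 335.57*I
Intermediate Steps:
Q = -118305 (Q = 3*(-39435) = -118305)
√(n + Q) = √(5700 - 118305) = √(-112605) = I*√112605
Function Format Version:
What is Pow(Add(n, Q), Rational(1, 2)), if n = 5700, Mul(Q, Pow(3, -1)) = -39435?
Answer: Mul(I, Pow(112605, Rational(1, 2))) ≈ Mul(335.57, I)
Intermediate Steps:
Q = -118305 (Q = Mul(3, -39435) = -118305)
Pow(Add(n, Q), Rational(1, 2)) = Pow(Add(5700, -118305), Rational(1, 2)) = Pow(-112605, Rational(1, 2)) = Mul(I, Pow(112605, Rational(1, 2)))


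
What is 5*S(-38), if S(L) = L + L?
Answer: -380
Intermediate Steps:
S(L) = 2*L
5*S(-38) = 5*(2*(-38)) = 5*(-76) = -380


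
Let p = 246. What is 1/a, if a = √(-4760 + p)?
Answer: -I*√4514/4514 ≈ -0.014884*I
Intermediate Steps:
a = I*√4514 (a = √(-4760 + 246) = √(-4514) = I*√4514 ≈ 67.186*I)
1/a = 1/(I*√4514) = -I*√4514/4514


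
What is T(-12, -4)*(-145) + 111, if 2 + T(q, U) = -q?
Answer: -1339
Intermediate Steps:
T(q, U) = -2 - q
T(-12, -4)*(-145) + 111 = (-2 - 1*(-12))*(-145) + 111 = (-2 + 12)*(-145) + 111 = 10*(-145) + 111 = -1450 + 111 = -1339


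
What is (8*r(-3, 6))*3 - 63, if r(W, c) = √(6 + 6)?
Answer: -63 + 48*√3 ≈ 20.138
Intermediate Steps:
r(W, c) = 2*√3 (r(W, c) = √12 = 2*√3)
(8*r(-3, 6))*3 - 63 = (8*(2*√3))*3 - 63 = (16*√3)*3 - 63 = 48*√3 - 63 = -63 + 48*√3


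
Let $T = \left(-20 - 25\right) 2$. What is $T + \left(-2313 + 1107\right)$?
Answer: $-1296$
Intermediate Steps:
$T = -90$ ($T = \left(-45\right) 2 = -90$)
$T + \left(-2313 + 1107\right) = -90 + \left(-2313 + 1107\right) = -90 - 1206 = -1296$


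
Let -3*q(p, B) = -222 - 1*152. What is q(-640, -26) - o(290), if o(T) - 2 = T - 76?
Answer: -274/3 ≈ -91.333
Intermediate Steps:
q(p, B) = 374/3 (q(p, B) = -(-222 - 1*152)/3 = -(-222 - 152)/3 = -⅓*(-374) = 374/3)
o(T) = -74 + T (o(T) = 2 + (T - 76) = 2 + (-76 + T) = -74 + T)
q(-640, -26) - o(290) = 374/3 - (-74 + 290) = 374/3 - 1*216 = 374/3 - 216 = -274/3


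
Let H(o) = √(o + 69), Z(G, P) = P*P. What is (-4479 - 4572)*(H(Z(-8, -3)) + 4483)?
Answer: -40575633 - 9051*√78 ≈ -4.0656e+7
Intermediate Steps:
Z(G, P) = P²
H(o) = √(69 + o)
(-4479 - 4572)*(H(Z(-8, -3)) + 4483) = (-4479 - 4572)*(√(69 + (-3)²) + 4483) = -9051*(√(69 + 9) + 4483) = -9051*(√78 + 4483) = -9051*(4483 + √78) = -40575633 - 9051*√78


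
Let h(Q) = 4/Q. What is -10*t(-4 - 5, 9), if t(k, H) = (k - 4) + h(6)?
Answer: 370/3 ≈ 123.33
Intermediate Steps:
t(k, H) = -10/3 + k (t(k, H) = (k - 4) + 4/6 = (-4 + k) + 4*(⅙) = (-4 + k) + ⅔ = -10/3 + k)
-10*t(-4 - 5, 9) = -10*(-10/3 + (-4 - 5)) = -10*(-10/3 - 9) = -10*(-37/3) = 370/3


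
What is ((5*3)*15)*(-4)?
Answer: -900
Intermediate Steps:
((5*3)*15)*(-4) = (15*15)*(-4) = 225*(-4) = -900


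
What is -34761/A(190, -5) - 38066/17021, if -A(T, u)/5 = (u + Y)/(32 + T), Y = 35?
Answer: 21890726647/425525 ≈ 51444.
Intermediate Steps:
A(T, u) = -5*(35 + u)/(32 + T) (A(T, u) = -5*(u + 35)/(32 + T) = -5*(35 + u)/(32 + T))
-34761/A(190, -5) - 38066/17021 = -34761*(32 + 190)/(5*(-35 - 1*(-5))) - 38066/17021 = -34761*222/(5*(-35 + 5)) - 38066*1/17021 = -34761/(5*(1/222)*(-30)) - 38066/17021 = -34761/(-25/37) - 38066/17021 = -34761*(-37/25) - 38066/17021 = 1286157/25 - 38066/17021 = 21890726647/425525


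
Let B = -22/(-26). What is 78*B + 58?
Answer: 124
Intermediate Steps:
B = 11/13 (B = -22*(-1/26) = 11/13 ≈ 0.84615)
78*B + 58 = 78*(11/13) + 58 = 66 + 58 = 124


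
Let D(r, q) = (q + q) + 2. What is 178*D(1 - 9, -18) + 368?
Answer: -5684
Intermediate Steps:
D(r, q) = 2 + 2*q (D(r, q) = 2*q + 2 = 2 + 2*q)
178*D(1 - 9, -18) + 368 = 178*(2 + 2*(-18)) + 368 = 178*(2 - 36) + 368 = 178*(-34) + 368 = -6052 + 368 = -5684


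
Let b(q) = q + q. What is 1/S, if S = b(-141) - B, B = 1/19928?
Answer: -19928/5619697 ≈ -0.0035461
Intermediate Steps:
B = 1/19928 ≈ 5.0181e-5
b(q) = 2*q
S = -5619697/19928 (S = 2*(-141) - 1*1/19928 = -282 - 1/19928 = -5619697/19928 ≈ -282.00)
1/S = 1/(-5619697/19928) = -19928/5619697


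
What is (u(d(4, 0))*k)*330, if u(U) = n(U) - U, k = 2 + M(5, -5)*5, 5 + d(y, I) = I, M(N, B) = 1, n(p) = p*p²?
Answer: -277200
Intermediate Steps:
n(p) = p³
d(y, I) = -5 + I
k = 7 (k = 2 + 1*5 = 2 + 5 = 7)
u(U) = U³ - U
(u(d(4, 0))*k)*330 = (((-5 + 0)³ - (-5 + 0))*7)*330 = (((-5)³ - 1*(-5))*7)*330 = ((-125 + 5)*7)*330 = -120*7*330 = -840*330 = -277200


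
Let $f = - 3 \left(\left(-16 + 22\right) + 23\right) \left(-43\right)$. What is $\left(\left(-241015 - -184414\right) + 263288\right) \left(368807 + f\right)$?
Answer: $77000828476$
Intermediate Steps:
$f = 3741$ ($f = - 3 \left(6 + 23\right) \left(-43\right) = \left(-3\right) 29 \left(-43\right) = \left(-87\right) \left(-43\right) = 3741$)
$\left(\left(-241015 - -184414\right) + 263288\right) \left(368807 + f\right) = \left(\left(-241015 - -184414\right) + 263288\right) \left(368807 + 3741\right) = \left(\left(-241015 + 184414\right) + 263288\right) 372548 = \left(-56601 + 263288\right) 372548 = 206687 \cdot 372548 = 77000828476$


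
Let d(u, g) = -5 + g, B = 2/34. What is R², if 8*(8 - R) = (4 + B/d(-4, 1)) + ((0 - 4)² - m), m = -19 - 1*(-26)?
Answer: 12033961/295936 ≈ 40.664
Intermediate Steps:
B = 1/17 (B = 2*(1/34) = 1/17 ≈ 0.058824)
m = 7 (m = -19 + 26 = 7)
R = 3469/544 (R = 8 - ((4 + 1/(17*(-5 + 1))) + ((0 - 4)² - 1*7))/8 = 8 - ((4 + (1/17)/(-4)) + ((-4)² - 7))/8 = 8 - ((4 + (1/17)*(-¼)) + (16 - 7))/8 = 8 - ((4 - 1/68) + 9)/8 = 8 - (271/68 + 9)/8 = 8 - ⅛*883/68 = 8 - 883/544 = 3469/544 ≈ 6.3768)
R² = (3469/544)² = 12033961/295936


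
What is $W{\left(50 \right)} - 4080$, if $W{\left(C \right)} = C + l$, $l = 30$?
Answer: $-4000$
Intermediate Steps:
$W{\left(C \right)} = 30 + C$ ($W{\left(C \right)} = C + 30 = 30 + C$)
$W{\left(50 \right)} - 4080 = \left(30 + 50\right) - 4080 = 80 - 4080 = -4000$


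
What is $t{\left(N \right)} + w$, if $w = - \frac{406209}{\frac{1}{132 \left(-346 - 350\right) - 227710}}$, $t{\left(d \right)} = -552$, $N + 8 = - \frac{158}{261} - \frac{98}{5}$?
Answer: $129817084086$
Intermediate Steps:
$N = - \frac{36808}{1305}$ ($N = -8 - \left(\frac{98}{5} + \frac{158}{261}\right) = -8 - \frac{26368}{1305} = - \frac{36808}{1305} \approx -28.205$)
$w = 129817084638$ ($w = - \frac{406209}{\frac{1}{132 \left(-696\right) - 227710}} = - \frac{406209}{\frac{1}{-91872 - 227710}} = - \frac{406209}{\frac{1}{-319582}} = - \frac{406209}{- \frac{1}{319582}} = \left(-406209\right) \left(-319582\right) = 129817084638$)
$t{\left(N \right)} + w = -552 + 129817084638 = 129817084086$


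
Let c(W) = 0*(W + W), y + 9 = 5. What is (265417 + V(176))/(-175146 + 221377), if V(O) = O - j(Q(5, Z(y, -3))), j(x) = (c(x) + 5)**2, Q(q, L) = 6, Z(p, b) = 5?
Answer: 265568/46231 ≈ 5.7444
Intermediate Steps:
y = -4 (y = -9 + 5 = -4)
c(W) = 0 (c(W) = 0*(2*W) = 0)
j(x) = 25 (j(x) = (0 + 5)**2 = 5**2 = 25)
V(O) = -25 + O (V(O) = O - 1*25 = O - 25 = -25 + O)
(265417 + V(176))/(-175146 + 221377) = (265417 + (-25 + 176))/(-175146 + 221377) = (265417 + 151)/46231 = 265568*(1/46231) = 265568/46231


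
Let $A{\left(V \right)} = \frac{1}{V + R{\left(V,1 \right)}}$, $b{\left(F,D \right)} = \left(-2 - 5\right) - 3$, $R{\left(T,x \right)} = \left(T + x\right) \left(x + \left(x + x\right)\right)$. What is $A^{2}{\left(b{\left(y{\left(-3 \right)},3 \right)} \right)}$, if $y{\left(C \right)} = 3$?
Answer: $\frac{1}{1369} \approx 0.00073046$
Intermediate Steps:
$R{\left(T,x \right)} = 3 x \left(T + x\right)$ ($R{\left(T,x \right)} = \left(T + x\right) \left(x + 2 x\right) = \left(T + x\right) 3 x = 3 x \left(T + x\right)$)
$b{\left(F,D \right)} = -10$ ($b{\left(F,D \right)} = -7 - 3 = -10$)
$A{\left(V \right)} = \frac{1}{3 + 4 V}$ ($A{\left(V \right)} = \frac{1}{V + 3 \cdot 1 \left(V + 1\right)} = \frac{1}{V + 3 \cdot 1 \left(1 + V\right)} = \frac{1}{V + \left(3 + 3 V\right)} = \frac{1}{3 + 4 V}$)
$A^{2}{\left(b{\left(y{\left(-3 \right)},3 \right)} \right)} = \left(\frac{1}{3 + 4 \left(-10\right)}\right)^{2} = \left(\frac{1}{3 - 40}\right)^{2} = \left(\frac{1}{-37}\right)^{2} = \left(- \frac{1}{37}\right)^{2} = \frac{1}{1369}$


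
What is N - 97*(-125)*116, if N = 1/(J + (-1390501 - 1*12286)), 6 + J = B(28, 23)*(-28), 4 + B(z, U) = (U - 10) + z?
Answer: 1974485488499/1403829 ≈ 1.4065e+6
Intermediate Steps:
B(z, U) = -14 + U + z (B(z, U) = -4 + ((U - 10) + z) = -4 + ((-10 + U) + z) = -4 + (-10 + U + z) = -14 + U + z)
J = -1042 (J = -6 + (-14 + 23 + 28)*(-28) = -6 + 37*(-28) = -6 - 1036 = -1042)
N = -1/1403829 (N = 1/(-1042 + (-1390501 - 1*12286)) = 1/(-1042 + (-1390501 - 12286)) = 1/(-1042 - 1402787) = 1/(-1403829) = -1/1403829 ≈ -7.1234e-7)
N - 97*(-125)*116 = -1/1403829 - 97*(-125)*116 = -1/1403829 - (-12125)*116 = -1/1403829 - 1*(-1406500) = -1/1403829 + 1406500 = 1974485488499/1403829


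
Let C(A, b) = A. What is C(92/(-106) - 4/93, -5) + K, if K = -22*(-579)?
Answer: 62781112/4929 ≈ 12737.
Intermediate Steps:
K = 12738
C(92/(-106) - 4/93, -5) + K = (92/(-106) - 4/93) + 12738 = (92*(-1/106) - 4*1/93) + 12738 = (-46/53 - 4/93) + 12738 = -4490/4929 + 12738 = 62781112/4929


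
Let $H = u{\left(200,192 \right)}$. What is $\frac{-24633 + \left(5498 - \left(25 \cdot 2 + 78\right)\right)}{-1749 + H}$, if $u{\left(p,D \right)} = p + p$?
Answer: $\frac{19263}{1349} \approx 14.279$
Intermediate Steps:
$u{\left(p,D \right)} = 2 p$
$H = 400$ ($H = 2 \cdot 200 = 400$)
$\frac{-24633 + \left(5498 - \left(25 \cdot 2 + 78\right)\right)}{-1749 + H} = \frac{-24633 + \left(5498 - \left(25 \cdot 2 + 78\right)\right)}{-1749 + 400} = \frac{-24633 + \left(5498 - \left(50 + 78\right)\right)}{-1349} = \left(-24633 + \left(5498 - 128\right)\right) \left(- \frac{1}{1349}\right) = \left(-24633 + 5370\right) \left(- \frac{1}{1349}\right) = \left(-19263\right) \left(- \frac{1}{1349}\right) = \frac{19263}{1349}$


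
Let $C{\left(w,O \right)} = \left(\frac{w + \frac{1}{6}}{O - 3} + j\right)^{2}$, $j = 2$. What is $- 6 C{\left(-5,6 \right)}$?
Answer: $- \frac{49}{54} \approx -0.90741$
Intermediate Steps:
$C{\left(w,O \right)} = \left(2 + \frac{\frac{1}{6} + w}{-3 + O}\right)^{2}$ ($C{\left(w,O \right)} = \left(\frac{w + \frac{1}{6}}{O - 3} + 2\right)^{2} = \left(\frac{w + \frac{1}{6}}{-3 + O} + 2\right)^{2} = \left(\frac{\frac{1}{6} + w}{-3 + O} + 2\right)^{2} = \left(2 + \frac{\frac{1}{6} + w}{-3 + O}\right)^{2}$)
$- 6 C{\left(-5,6 \right)} = - 6 \frac{\left(-35 + 6 \left(-5\right) + 12 \cdot 6\right)^{2}}{36 \left(-3 + 6\right)^{2}} = - 6 \frac{\left(-35 - 30 + 72\right)^{2}}{36 \cdot 9} = - 6 \cdot \frac{1}{36} \cdot \frac{1}{9} \cdot 7^{2} = - 6 \cdot \frac{1}{36} \cdot \frac{1}{9} \cdot 49 = \left(-6\right) \frac{49}{324} = - \frac{49}{54}$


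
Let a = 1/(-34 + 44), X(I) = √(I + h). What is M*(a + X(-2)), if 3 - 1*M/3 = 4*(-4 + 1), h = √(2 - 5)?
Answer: 9/2 + 45*√(-2 + I*√3) ≈ 30.07 + 68.584*I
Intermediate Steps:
h = I*√3 (h = √(-3) = I*√3 ≈ 1.732*I)
X(I) = √(I + I*√3)
a = ⅒ (a = 1/10 = ⅒ ≈ 0.10000)
M = 45 (M = 9 - 12*(-4 + 1) = 9 - 12*(-3) = 9 - 3*(-12) = 9 + 36 = 45)
M*(a + X(-2)) = 45*(⅒ + √(-2 + I*√3)) = 9/2 + 45*√(-2 + I*√3)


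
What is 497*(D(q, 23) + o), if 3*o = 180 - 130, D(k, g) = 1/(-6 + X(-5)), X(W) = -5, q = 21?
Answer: 271859/33 ≈ 8238.2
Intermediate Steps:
D(k, g) = -1/11 (D(k, g) = 1/(-6 - 5) = 1/(-11) = -1/11)
o = 50/3 (o = (180 - 130)/3 = (⅓)*50 = 50/3 ≈ 16.667)
497*(D(q, 23) + o) = 497*(-1/11 + 50/3) = 497*(547/33) = 271859/33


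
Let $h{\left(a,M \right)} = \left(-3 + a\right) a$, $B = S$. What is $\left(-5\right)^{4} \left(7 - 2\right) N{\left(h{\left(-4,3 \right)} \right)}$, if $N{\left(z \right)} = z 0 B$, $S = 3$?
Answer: $0$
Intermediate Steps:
$B = 3$
$h{\left(a,M \right)} = a \left(-3 + a\right)$
$N{\left(z \right)} = 0$ ($N{\left(z \right)} = z 0 \cdot 3 = 0 \cdot 3 = 0$)
$\left(-5\right)^{4} \left(7 - 2\right) N{\left(h{\left(-4,3 \right)} \right)} = \left(-5\right)^{4} \left(7 - 2\right) 0 = 625 \left(7 - 2\right) 0 = 625 \cdot 5 \cdot 0 = 3125 \cdot 0 = 0$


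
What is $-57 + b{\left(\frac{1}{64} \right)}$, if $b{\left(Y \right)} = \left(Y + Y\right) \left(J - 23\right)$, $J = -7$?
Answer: $- \frac{927}{16} \approx -57.938$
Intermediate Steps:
$b{\left(Y \right)} = - 60 Y$ ($b{\left(Y \right)} = \left(Y + Y\right) \left(-7 - 23\right) = 2 Y \left(-30\right) = - 60 Y$)
$-57 + b{\left(\frac{1}{64} \right)} = -57 - \frac{60}{64} = -57 - \frac{15}{16} = - \frac{927}{16}$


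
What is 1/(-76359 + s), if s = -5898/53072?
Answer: -26536/2026265373 ≈ -1.3096e-5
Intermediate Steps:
s = -2949/26536 (s = -5898*1/53072 = -2949/26536 ≈ -0.11113)
1/(-76359 + s) = 1/(-76359 - 2949/26536) = 1/(-2026265373/26536) = -26536/2026265373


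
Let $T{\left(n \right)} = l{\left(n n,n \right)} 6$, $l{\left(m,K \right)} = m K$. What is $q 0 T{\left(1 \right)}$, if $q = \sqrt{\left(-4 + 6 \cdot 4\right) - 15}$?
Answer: $0$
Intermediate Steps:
$l{\left(m,K \right)} = K m$
$T{\left(n \right)} = 6 n^{3}$ ($T{\left(n \right)} = n n n 6 = n n^{2} \cdot 6 = n^{3} \cdot 6 = 6 n^{3}$)
$q = \sqrt{5}$ ($q = \sqrt{\left(-4 + 24\right) - 15} = \sqrt{20 - 15} = \sqrt{5} \approx 2.2361$)
$q 0 T{\left(1 \right)} = \sqrt{5} \cdot 0 \cdot 6 \cdot 1^{3} = 0 \cdot 6 \cdot 1 = 0 \cdot 6 = 0$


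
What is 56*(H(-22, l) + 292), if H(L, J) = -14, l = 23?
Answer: 15568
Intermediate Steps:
56*(H(-22, l) + 292) = 56*(-14 + 292) = 56*278 = 15568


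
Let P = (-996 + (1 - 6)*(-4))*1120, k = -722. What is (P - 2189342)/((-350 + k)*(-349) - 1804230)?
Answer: 1641231/715051 ≈ 2.2953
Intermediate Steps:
P = -1093120 (P = (-996 - 5*(-4))*1120 = (-996 + 20)*1120 = -976*1120 = -1093120)
(P - 2189342)/((-350 + k)*(-349) - 1804230) = (-1093120 - 2189342)/((-350 - 722)*(-349) - 1804230) = -3282462/(-1072*(-349) - 1804230) = -3282462/(374128 - 1804230) = -3282462/(-1430102) = -3282462*(-1/1430102) = 1641231/715051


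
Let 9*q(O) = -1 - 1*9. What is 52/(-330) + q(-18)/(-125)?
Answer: -368/2475 ≈ -0.14869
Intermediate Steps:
q(O) = -10/9 (q(O) = (-1 - 1*9)/9 = (-1 - 9)/9 = (⅑)*(-10) = -10/9)
52/(-330) + q(-18)/(-125) = 52/(-330) - 10/9/(-125) = 52*(-1/330) - 10/9*(-1/125) = -26/165 + 2/225 = -368/2475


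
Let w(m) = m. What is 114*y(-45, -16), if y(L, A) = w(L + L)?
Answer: -10260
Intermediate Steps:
y(L, A) = 2*L (y(L, A) = L + L = 2*L)
114*y(-45, -16) = 114*(2*(-45)) = 114*(-90) = -10260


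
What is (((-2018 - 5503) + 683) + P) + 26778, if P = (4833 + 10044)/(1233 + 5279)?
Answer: 129864157/6512 ≈ 19942.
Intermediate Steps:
P = 14877/6512 ≈ 2.2846
(((-2018 - 5503) + 683) + P) + 26778 = (((-2018 - 5503) + 683) + 14877/6512) + 26778 = ((-7521 + 683) + 14877/6512) + 26778 = (-6838 + 14877/6512) + 26778 = -44514179/6512 + 26778 = 129864157/6512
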